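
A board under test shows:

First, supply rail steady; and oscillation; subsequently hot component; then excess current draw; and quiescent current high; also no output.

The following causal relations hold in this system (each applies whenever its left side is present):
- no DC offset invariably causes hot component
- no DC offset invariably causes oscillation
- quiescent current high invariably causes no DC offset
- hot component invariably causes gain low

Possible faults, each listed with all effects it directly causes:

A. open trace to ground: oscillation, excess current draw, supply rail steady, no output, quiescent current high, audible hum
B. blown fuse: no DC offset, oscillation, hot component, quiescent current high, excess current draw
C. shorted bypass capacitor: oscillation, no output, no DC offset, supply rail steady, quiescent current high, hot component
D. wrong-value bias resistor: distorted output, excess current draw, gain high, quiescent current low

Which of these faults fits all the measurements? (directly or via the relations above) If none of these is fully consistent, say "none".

A

Testing each hypothesis:
(A) open trace to ground — supply rail steady yes; oscillation yes; hot component yes (through quiescent current high → no DC offset → hot component); excess current draw yes; quiescent current high yes; no output yes
(B) blown fuse — does not account for supply rail steady, no output
(C) shorted bypass capacitor — supply rail steady yes; oscillation yes; hot component yes; excess current draw NO; quiescent current high yes; no output yes
(D) wrong-value bias resistor — fails on supply rail steady, oscillation, hot component, quiescent current high, no output (predicts quiescent current low, not quiescent current high)
(A) alone accounts for all the evidence.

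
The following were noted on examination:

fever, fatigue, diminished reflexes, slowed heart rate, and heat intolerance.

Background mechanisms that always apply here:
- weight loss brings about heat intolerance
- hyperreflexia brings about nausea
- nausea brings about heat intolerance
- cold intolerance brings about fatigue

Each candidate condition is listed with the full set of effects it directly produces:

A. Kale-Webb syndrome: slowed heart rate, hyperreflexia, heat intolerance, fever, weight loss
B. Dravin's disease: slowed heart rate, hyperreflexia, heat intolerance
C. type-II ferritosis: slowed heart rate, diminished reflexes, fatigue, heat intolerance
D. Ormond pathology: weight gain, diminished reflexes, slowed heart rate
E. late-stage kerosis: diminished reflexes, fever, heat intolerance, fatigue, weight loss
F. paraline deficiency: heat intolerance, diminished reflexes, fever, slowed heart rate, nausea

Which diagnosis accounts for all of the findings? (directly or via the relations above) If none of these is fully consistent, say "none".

none

Testing each hypothesis:
(A) Kale-Webb syndrome — fever +; fatigue -; diminished reflexes -; slowed heart rate +; heat intolerance +
(B) Dravin's disease — fails on fever, fatigue, diminished reflexes (predicts hyperreflexia, not diminished reflexes)
(C) type-II ferritosis — does not account for fever
(D) Ormond pathology — does not account for fever, fatigue, heat intolerance
(E) late-stage kerosis — does not account for slowed heart rate
(F) paraline deficiency — does not account for fatigue
Every candidate fails on at least one observation.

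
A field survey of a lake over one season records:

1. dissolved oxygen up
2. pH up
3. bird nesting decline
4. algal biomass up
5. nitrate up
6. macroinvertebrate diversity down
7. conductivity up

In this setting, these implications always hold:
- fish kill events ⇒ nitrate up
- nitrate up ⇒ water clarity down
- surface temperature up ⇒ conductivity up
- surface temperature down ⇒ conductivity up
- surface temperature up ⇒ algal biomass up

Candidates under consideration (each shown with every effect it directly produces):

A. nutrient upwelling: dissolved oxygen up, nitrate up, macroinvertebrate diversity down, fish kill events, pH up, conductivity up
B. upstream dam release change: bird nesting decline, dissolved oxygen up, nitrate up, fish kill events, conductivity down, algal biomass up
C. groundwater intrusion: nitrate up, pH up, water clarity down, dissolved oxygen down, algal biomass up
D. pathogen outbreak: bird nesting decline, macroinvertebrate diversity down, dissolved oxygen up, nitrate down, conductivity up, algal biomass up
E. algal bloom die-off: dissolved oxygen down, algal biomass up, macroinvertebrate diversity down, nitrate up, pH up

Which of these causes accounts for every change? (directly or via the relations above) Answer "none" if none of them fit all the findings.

none

Testing each hypothesis:
(A) nutrient upwelling — dissolved oxygen up match; pH up match; bird nesting decline miss; algal biomass up miss; nitrate up match; macroinvertebrate diversity down match; conductivity up match
(B) upstream dam release change — dissolved oxygen up match; pH up miss; bird nesting decline match; algal biomass up match; nitrate up match; macroinvertebrate diversity down miss; conductivity up miss
(C) groundwater intrusion — fails on dissolved oxygen up, bird nesting decline, macroinvertebrate diversity down, conductivity up (predicts dissolved oxygen down, not dissolved oxygen up)
(D) pathogen outbreak — dissolved oxygen up match; pH up miss; bird nesting decline match; algal biomass up match; nitrate up miss; macroinvertebrate diversity down match; conductivity up match
(E) algal bloom die-off — fails on dissolved oxygen up, bird nesting decline, conductivity up (predicts dissolved oxygen down, not dissolved oxygen up)
None of the listed candidates fits everything.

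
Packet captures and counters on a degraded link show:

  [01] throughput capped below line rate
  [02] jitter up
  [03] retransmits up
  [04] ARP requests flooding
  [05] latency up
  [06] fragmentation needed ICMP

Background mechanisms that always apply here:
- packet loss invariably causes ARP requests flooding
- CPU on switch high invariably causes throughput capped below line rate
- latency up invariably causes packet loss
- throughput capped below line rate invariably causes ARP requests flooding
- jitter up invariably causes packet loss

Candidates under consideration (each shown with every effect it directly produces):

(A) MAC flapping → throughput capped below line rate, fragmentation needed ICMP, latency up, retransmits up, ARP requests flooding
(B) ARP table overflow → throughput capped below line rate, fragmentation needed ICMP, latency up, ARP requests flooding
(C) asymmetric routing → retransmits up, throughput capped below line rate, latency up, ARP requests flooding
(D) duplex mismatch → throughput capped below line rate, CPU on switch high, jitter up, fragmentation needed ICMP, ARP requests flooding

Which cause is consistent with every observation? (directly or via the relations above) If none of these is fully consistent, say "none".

Testing each hypothesis:
(A) MAC flapping — throughput capped below line rate +; jitter up -; retransmits up +; ARP requests flooding +; latency up +; fragmentation needed ICMP +
(B) ARP table overflow — does not account for jitter up, retransmits up
(C) asymmetric routing — does not account for jitter up, fragmentation needed ICMP
(D) duplex mismatch — does not account for retransmits up, latency up
Every candidate fails on at least one observation.

none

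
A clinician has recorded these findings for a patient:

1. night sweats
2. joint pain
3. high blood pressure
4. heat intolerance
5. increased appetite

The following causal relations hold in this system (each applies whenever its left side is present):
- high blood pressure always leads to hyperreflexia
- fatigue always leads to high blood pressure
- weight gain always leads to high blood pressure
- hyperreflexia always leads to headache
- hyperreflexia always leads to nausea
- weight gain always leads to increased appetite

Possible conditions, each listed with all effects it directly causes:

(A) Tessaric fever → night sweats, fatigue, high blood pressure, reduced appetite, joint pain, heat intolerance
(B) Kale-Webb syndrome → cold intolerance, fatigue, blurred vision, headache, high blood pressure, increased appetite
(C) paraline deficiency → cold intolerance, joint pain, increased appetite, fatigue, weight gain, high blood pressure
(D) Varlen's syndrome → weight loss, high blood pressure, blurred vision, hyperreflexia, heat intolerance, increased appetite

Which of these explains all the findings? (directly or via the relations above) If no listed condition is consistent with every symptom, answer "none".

none

Testing each hypothesis:
(A) Tessaric fever — night sweats ✓; joint pain ✓; high blood pressure ✓; heat intolerance ✓; increased appetite ✗
(B) Kale-Webb syndrome — night sweats ✗; joint pain ✗; high blood pressure ✓; heat intolerance ✗; increased appetite ✓
(C) paraline deficiency — night sweats ✗; joint pain ✓; high blood pressure ✓; heat intolerance ✗; increased appetite ✓
(D) Varlen's syndrome — night sweats ✗; joint pain ✗; high blood pressure ✓; heat intolerance ✓; increased appetite ✓
No candidate is consistent with all observations.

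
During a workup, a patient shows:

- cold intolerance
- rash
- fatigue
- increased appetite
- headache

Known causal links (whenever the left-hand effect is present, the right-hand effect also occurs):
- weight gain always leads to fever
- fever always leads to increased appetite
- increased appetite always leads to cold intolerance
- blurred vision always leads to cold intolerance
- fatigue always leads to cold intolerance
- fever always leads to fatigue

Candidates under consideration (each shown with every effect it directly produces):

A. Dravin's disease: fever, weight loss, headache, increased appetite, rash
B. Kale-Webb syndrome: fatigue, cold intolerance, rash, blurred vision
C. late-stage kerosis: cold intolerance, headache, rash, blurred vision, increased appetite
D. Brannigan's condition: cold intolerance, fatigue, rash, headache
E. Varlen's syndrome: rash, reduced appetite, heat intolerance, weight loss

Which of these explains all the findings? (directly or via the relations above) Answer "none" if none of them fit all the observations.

A

Per-candidate check:
(A) Dravin's disease — accounts for every observation (cold intolerance through increased appetite → cold intolerance)
(B) Kale-Webb syndrome — does not account for increased appetite, headache
(C) late-stage kerosis — cold intolerance match; rash match; fatigue miss; increased appetite match; headache match
(D) Brannigan's condition — does not account for increased appetite
(E) Varlen's syndrome — cold intolerance miss; rash match; fatigue miss; increased appetite miss; headache miss
(A) alone accounts for all the evidence.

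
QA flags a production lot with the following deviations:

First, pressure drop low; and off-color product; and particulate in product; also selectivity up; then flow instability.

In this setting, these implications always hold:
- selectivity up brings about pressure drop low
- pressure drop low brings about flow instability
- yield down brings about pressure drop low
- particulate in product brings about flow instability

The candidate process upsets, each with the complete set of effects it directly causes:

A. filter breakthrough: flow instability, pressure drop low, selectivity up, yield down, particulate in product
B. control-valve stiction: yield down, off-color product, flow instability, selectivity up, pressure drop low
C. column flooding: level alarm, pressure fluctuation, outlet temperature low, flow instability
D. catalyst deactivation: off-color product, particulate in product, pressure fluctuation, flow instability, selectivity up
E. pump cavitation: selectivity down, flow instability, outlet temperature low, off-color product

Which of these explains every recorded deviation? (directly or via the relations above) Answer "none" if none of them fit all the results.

D

Per-candidate check:
(A) filter breakthrough — does not account for off-color product
(B) control-valve stiction — pressure drop low match; off-color product match; particulate in product miss; selectivity up match; flow instability match
(C) column flooding — does not account for pressure drop low, off-color product, particulate in product, selectivity up
(D) catalyst deactivation — accounts for every observation (pressure drop low by selectivity up → pressure drop low)
(E) pump cavitation — fails on pressure drop low, particulate in product, selectivity up (predicts selectivity down, not selectivity up)
(D) alone accounts for all the evidence.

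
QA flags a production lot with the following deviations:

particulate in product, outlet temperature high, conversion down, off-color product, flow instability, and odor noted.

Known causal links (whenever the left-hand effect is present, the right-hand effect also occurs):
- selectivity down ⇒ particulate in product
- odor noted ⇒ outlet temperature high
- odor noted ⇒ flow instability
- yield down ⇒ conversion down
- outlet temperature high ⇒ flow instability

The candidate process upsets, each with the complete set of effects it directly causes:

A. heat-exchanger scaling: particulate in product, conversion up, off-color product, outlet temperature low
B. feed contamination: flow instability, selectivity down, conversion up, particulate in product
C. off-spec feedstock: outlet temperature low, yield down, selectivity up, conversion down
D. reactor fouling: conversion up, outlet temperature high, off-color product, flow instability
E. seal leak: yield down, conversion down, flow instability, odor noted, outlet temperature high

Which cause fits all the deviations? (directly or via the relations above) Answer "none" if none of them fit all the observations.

Per-candidate check:
(A) heat-exchanger scaling — particulate in product yes; outlet temperature high NO; conversion down NO; off-color product yes; flow instability NO; odor noted NO
(B) feed contamination — particulate in product yes; outlet temperature high NO; conversion down NO; off-color product NO; flow instability yes; odor noted NO
(C) off-spec feedstock — fails on particulate in product, outlet temperature high, off-color product, flow instability, odor noted (predicts outlet temperature low, not outlet temperature high)
(D) reactor fouling — fails on particulate in product, conversion down, odor noted (predicts conversion up, not conversion down)
(E) seal leak — does not account for particulate in product, off-color product
Every candidate fails on at least one observation.

none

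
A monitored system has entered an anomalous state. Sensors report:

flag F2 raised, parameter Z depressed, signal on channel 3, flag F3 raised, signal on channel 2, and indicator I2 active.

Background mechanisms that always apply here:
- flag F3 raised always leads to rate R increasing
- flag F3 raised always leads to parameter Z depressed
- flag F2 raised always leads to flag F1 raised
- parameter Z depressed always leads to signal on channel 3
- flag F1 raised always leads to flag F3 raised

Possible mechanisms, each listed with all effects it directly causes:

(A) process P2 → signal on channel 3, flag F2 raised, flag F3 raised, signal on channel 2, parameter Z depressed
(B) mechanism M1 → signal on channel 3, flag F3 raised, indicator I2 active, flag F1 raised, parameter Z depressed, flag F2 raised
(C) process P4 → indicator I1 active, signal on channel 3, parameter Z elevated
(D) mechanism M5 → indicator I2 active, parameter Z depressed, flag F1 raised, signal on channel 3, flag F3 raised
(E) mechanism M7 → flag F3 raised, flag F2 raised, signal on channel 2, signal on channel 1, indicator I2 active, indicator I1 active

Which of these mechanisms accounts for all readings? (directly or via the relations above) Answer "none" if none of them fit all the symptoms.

Testing each hypothesis:
(A) process P2 — flag F2 raised +; parameter Z depressed +; signal on channel 3 +; flag F3 raised +; signal on channel 2 +; indicator I2 active -
(B) mechanism M1 — flag F2 raised +; parameter Z depressed +; signal on channel 3 +; flag F3 raised +; signal on channel 2 -; indicator I2 active +
(C) process P4 — flag F2 raised -; parameter Z depressed -; signal on channel 3 +; flag F3 raised -; signal on channel 2 -; indicator I2 active -
(D) mechanism M5 — does not account for flag F2 raised, signal on channel 2
(E) mechanism M7 — flag F2 raised +; parameter Z depressed + (by flag F3 raised → parameter Z depressed); signal on channel 3 + (by flag F3 raised → parameter Z depressed → signal on channel 3); flag F3 raised +; signal on channel 2 +; indicator I2 active +
(E) is the only candidate with no mismatches.

E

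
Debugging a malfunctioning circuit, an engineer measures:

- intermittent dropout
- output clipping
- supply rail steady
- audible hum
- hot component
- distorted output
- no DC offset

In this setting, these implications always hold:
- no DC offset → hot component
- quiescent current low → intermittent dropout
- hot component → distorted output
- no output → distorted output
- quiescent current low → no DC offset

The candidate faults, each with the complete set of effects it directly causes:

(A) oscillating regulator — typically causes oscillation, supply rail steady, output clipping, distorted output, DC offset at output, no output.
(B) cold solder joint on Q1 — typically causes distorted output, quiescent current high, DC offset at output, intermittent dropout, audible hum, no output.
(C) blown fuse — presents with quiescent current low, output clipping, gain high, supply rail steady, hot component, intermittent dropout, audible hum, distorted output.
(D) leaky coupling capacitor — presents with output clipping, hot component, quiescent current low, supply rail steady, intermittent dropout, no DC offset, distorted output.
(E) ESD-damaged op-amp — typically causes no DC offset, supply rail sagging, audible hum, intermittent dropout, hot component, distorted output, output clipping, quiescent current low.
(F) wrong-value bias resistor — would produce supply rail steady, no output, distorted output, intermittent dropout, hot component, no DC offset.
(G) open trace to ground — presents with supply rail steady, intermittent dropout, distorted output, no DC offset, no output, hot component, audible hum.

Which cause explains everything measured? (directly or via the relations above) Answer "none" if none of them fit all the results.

C

For each candidate, compare predicted effects to what was observed:
(A) oscillating regulator — fails on intermittent dropout, audible hum, hot component, no DC offset (predicts DC offset at output, not no DC offset)
(B) cold solder joint on Q1 — fails on output clipping, supply rail steady, hot component, no DC offset (predicts DC offset at output, not no DC offset)
(C) blown fuse — intermittent dropout +; output clipping +; supply rail steady +; audible hum +; hot component +; distorted output +; no DC offset + (via quiescent current low → no DC offset)
(D) leaky coupling capacitor — does not account for audible hum
(E) ESD-damaged op-amp — fails on supply rail steady (predicts supply rail sagging, not supply rail steady)
(F) wrong-value bias resistor — intermittent dropout +; output clipping -; supply rail steady +; audible hum -; hot component +; distorted output +; no DC offset +
(G) open trace to ground — intermittent dropout +; output clipping -; supply rail steady +; audible hum +; hot component +; distorted output +; no DC offset +
(C) alone accounts for all the evidence.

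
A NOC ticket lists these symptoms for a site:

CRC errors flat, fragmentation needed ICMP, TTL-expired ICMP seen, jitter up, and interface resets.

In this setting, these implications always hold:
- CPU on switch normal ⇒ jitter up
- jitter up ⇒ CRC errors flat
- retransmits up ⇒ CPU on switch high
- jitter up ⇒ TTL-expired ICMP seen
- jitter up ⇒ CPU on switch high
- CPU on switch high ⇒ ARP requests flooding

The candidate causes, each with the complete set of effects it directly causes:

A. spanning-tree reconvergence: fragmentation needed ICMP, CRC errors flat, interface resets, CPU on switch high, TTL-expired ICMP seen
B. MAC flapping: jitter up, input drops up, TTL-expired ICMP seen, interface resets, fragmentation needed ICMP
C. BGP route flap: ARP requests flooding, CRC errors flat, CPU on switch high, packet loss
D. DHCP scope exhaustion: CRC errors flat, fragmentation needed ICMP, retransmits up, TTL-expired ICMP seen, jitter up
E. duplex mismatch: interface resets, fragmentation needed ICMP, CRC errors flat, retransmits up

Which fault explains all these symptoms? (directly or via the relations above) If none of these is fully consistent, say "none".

B

Checking each candidate against the observations:
(A) spanning-tree reconvergence — does not account for jitter up
(B) MAC flapping — CRC errors flat ✓ (by jitter up → CRC errors flat); fragmentation needed ICMP ✓; TTL-expired ICMP seen ✓; jitter up ✓; interface resets ✓
(C) BGP route flap — CRC errors flat ✓; fragmentation needed ICMP ✗; TTL-expired ICMP seen ✗; jitter up ✗; interface resets ✗
(D) DHCP scope exhaustion — CRC errors flat ✓; fragmentation needed ICMP ✓; TTL-expired ICMP seen ✓; jitter up ✓; interface resets ✗
(E) duplex mismatch — does not account for TTL-expired ICMP seen, jitter up
(B) is the only candidate with no mismatches.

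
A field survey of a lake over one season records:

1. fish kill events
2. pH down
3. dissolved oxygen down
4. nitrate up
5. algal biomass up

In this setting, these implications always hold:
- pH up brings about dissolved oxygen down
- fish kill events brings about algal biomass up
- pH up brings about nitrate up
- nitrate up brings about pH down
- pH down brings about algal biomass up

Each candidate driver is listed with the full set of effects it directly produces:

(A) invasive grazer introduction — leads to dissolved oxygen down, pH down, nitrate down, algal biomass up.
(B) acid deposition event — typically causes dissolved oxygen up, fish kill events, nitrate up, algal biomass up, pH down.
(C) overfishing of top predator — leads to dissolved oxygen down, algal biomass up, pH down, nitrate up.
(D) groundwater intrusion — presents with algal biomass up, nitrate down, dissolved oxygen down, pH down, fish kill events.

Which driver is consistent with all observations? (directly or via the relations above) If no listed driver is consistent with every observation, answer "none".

Testing each hypothesis:
(A) invasive grazer introduction — fish kill events NO; pH down yes; dissolved oxygen down yes; nitrate up NO; algal biomass up yes
(B) acid deposition event — fish kill events yes; pH down yes; dissolved oxygen down NO; nitrate up yes; algal biomass up yes
(C) overfishing of top predator — fish kill events NO; pH down yes; dissolved oxygen down yes; nitrate up yes; algal biomass up yes
(D) groundwater intrusion — fails on nitrate up (predicts nitrate down, not nitrate up)
None of the listed candidates fits everything.

none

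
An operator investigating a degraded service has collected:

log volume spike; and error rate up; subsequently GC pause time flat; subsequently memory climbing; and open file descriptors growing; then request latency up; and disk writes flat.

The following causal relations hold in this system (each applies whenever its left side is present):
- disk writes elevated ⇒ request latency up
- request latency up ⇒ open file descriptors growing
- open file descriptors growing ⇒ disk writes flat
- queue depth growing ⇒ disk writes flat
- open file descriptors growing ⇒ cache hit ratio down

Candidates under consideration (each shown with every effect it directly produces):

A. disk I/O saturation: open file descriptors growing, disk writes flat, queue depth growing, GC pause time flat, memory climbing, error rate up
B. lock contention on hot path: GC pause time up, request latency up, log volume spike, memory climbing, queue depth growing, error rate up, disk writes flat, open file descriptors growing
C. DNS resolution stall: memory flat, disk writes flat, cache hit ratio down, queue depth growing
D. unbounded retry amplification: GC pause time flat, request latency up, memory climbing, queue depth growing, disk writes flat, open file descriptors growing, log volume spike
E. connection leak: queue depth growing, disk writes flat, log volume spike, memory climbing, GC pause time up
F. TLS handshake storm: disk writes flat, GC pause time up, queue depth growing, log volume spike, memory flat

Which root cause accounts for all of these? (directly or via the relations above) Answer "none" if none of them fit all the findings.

Per-candidate check:
(A) disk I/O saturation — log volume spike -; error rate up +; GC pause time flat +; memory climbing +; open file descriptors growing +; request latency up -; disk writes flat +
(B) lock contention on hot path — log volume spike +; error rate up +; GC pause time flat -; memory climbing +; open file descriptors growing +; request latency up +; disk writes flat +
(C) DNS resolution stall — fails on log volume spike, error rate up, GC pause time flat, memory climbing, open file descriptors growing, request latency up (predicts memory flat, not memory climbing)
(D) unbounded retry amplification — log volume spike +; error rate up -; GC pause time flat +; memory climbing +; open file descriptors growing +; request latency up +; disk writes flat +
(E) connection leak — fails on error rate up, GC pause time flat, open file descriptors growing, request latency up (predicts GC pause time up, not GC pause time flat)
(F) TLS handshake storm — log volume spike +; error rate up -; GC pause time flat -; memory climbing -; open file descriptors growing -; request latency up -; disk writes flat +
Every candidate fails on at least one observation.

none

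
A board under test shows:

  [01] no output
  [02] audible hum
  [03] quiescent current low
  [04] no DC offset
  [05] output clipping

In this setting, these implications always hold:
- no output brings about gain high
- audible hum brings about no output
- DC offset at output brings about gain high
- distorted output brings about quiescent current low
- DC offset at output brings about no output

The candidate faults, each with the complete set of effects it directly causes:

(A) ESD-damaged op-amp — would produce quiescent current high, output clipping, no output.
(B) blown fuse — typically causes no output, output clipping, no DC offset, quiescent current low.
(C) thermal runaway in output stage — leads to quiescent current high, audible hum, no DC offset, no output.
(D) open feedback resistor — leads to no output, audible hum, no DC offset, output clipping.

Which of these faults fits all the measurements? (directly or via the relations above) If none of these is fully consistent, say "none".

Per-candidate check:
(A) ESD-damaged op-amp — fails on audible hum, quiescent current low, no DC offset (predicts quiescent current high, not quiescent current low)
(B) blown fuse — does not account for audible hum
(C) thermal runaway in output stage — fails on quiescent current low, output clipping (predicts quiescent current high, not quiescent current low)
(D) open feedback resistor — no output yes; audible hum yes; quiescent current low NO; no DC offset yes; output clipping yes
Every candidate fails on at least one observation.

none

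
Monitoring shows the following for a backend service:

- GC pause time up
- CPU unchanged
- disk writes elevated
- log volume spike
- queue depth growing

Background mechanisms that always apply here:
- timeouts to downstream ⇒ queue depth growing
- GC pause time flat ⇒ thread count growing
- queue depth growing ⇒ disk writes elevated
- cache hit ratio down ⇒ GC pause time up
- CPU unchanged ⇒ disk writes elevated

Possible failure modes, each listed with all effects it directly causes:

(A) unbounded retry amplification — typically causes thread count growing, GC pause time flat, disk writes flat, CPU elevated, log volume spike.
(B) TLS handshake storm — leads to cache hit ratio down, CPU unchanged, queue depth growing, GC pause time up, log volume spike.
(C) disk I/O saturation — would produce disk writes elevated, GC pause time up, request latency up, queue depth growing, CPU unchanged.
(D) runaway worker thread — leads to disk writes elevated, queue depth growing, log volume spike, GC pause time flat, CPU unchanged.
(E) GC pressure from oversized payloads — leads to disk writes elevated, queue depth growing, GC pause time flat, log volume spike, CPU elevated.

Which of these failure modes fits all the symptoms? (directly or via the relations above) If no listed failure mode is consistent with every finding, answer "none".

B

Testing each hypothesis:
(A) unbounded retry amplification — GC pause time up miss; CPU unchanged miss; disk writes elevated miss; log volume spike match; queue depth growing miss
(B) TLS handshake storm — GC pause time up match; CPU unchanged match; disk writes elevated match (by CPU unchanged → disk writes elevated); log volume spike match; queue depth growing match
(C) disk I/O saturation — GC pause time up match; CPU unchanged match; disk writes elevated match; log volume spike miss; queue depth growing match
(D) runaway worker thread — GC pause time up miss; CPU unchanged match; disk writes elevated match; log volume spike match; queue depth growing match
(E) GC pressure from oversized payloads — fails on GC pause time up, CPU unchanged (predicts GC pause time flat, not GC pause time up; predicts CPU elevated, not CPU unchanged)
(B) alone accounts for all the evidence.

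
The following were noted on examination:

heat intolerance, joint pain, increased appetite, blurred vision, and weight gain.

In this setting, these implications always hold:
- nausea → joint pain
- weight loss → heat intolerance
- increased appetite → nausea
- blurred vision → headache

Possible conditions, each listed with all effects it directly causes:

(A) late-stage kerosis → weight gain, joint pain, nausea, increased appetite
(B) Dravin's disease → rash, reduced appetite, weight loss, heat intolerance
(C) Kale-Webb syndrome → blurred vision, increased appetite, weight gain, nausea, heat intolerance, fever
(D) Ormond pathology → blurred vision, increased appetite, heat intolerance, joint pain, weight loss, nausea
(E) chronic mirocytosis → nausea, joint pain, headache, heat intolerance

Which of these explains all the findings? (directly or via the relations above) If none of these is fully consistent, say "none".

C

Checking each candidate against the observations:
(A) late-stage kerosis — heat intolerance ✗; joint pain ✓; increased appetite ✓; blurred vision ✗; weight gain ✓
(B) Dravin's disease — fails on joint pain, increased appetite, blurred vision, weight gain (predicts reduced appetite, not increased appetite; predicts weight loss, not weight gain)
(C) Kale-Webb syndrome — heat intolerance ✓; joint pain ✓ (via nausea → joint pain); increased appetite ✓; blurred vision ✓; weight gain ✓
(D) Ormond pathology — heat intolerance ✓; joint pain ✓; increased appetite ✓; blurred vision ✓; weight gain ✗
(E) chronic mirocytosis — does not account for increased appetite, blurred vision, weight gain
(C) alone accounts for all the evidence.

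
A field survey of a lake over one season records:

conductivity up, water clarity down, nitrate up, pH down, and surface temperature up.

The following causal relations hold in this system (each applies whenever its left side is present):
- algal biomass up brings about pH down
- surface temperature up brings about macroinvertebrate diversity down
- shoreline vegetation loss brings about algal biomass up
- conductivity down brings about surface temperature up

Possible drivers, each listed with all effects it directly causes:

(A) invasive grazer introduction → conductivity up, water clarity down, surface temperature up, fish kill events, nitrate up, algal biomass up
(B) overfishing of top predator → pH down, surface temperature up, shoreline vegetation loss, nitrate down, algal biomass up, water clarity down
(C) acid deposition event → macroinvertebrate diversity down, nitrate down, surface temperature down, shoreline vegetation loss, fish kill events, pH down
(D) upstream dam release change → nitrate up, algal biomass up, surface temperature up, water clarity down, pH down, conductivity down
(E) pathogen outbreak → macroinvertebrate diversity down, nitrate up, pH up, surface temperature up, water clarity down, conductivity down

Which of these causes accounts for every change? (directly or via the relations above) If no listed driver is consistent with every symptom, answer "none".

A

For each candidate, compare predicted effects to what was observed:
(A) invasive grazer introduction — accounts for every observation (pH down through algal biomass up → pH down)
(B) overfishing of top predator — fails on conductivity up, nitrate up (predicts nitrate down, not nitrate up)
(C) acid deposition event — conductivity up ✗; water clarity down ✗; nitrate up ✗; pH down ✓; surface temperature up ✗
(D) upstream dam release change — fails on conductivity up (predicts conductivity down, not conductivity up)
(E) pathogen outbreak — conductivity up ✗; water clarity down ✓; nitrate up ✓; pH down ✗; surface temperature up ✓
(A) alone accounts for all the evidence.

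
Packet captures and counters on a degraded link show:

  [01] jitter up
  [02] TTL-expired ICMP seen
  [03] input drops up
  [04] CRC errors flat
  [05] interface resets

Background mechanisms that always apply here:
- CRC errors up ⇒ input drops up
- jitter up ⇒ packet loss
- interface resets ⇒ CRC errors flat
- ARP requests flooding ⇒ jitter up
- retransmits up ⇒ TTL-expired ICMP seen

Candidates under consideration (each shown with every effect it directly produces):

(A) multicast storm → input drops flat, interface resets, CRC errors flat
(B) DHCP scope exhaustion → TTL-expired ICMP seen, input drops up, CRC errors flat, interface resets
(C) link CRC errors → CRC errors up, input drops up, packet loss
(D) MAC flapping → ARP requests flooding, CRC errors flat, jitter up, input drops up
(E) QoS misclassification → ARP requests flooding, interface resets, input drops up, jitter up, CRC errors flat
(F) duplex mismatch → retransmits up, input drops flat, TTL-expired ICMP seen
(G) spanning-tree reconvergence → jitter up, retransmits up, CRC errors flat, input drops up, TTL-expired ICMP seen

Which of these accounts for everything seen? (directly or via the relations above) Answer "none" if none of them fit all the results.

Testing each hypothesis:
(A) multicast storm — jitter up miss; TTL-expired ICMP seen miss; input drops up miss; CRC errors flat match; interface resets match
(B) DHCP scope exhaustion — jitter up miss; TTL-expired ICMP seen match; input drops up match; CRC errors flat match; interface resets match
(C) link CRC errors — fails on jitter up, TTL-expired ICMP seen, CRC errors flat, interface resets (predicts CRC errors up, not CRC errors flat)
(D) MAC flapping — does not account for TTL-expired ICMP seen, interface resets
(E) QoS misclassification — jitter up match; TTL-expired ICMP seen miss; input drops up match; CRC errors flat match; interface resets match
(F) duplex mismatch — fails on jitter up, input drops up, CRC errors flat, interface resets (predicts input drops flat, not input drops up)
(G) spanning-tree reconvergence — jitter up match; TTL-expired ICMP seen match; input drops up match; CRC errors flat match; interface resets miss
None of the listed candidates fits everything.

none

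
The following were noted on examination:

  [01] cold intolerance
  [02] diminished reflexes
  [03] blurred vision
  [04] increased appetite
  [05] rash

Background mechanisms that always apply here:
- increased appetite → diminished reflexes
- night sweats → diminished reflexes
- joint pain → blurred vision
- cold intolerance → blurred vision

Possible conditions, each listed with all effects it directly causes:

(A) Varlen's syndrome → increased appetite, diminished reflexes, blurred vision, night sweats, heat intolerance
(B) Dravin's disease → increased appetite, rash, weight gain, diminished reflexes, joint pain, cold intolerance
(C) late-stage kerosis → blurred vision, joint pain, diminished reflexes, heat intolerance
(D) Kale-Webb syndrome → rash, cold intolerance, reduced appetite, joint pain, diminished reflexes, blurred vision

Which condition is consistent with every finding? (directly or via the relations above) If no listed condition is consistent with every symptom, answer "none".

Per-candidate check:
(A) Varlen's syndrome — cold intolerance ✗; diminished reflexes ✓; blurred vision ✓; increased appetite ✓; rash ✗
(B) Dravin's disease — accounts for every observation (blurred vision via cold intolerance → blurred vision)
(C) late-stage kerosis — fails on cold intolerance, increased appetite, rash (predicts heat intolerance, not cold intolerance)
(D) Kale-Webb syndrome — fails on increased appetite (predicts reduced appetite, not increased appetite)
(B) is the only candidate with no mismatches.

B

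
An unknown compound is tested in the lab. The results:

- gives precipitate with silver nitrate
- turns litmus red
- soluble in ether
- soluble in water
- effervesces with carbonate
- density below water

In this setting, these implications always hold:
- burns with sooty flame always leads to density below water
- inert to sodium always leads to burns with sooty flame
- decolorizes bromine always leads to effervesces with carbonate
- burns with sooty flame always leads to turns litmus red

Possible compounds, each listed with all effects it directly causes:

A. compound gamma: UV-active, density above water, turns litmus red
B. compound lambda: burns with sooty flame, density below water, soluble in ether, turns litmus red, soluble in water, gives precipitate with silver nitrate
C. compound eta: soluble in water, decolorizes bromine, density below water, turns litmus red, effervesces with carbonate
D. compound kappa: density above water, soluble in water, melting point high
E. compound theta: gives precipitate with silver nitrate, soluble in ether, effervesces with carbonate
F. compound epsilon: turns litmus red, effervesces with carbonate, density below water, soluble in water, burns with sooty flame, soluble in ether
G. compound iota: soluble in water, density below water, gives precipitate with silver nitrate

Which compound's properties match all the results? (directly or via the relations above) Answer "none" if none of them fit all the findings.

Testing each hypothesis:
(A) compound gamma — gives precipitate with silver nitrate ✗; turns litmus red ✓; soluble in ether ✗; soluble in water ✗; effervesces with carbonate ✗; density below water ✗
(B) compound lambda — gives precipitate with silver nitrate ✓; turns litmus red ✓; soluble in ether ✓; soluble in water ✓; effervesces with carbonate ✗; density below water ✓
(C) compound eta — does not account for gives precipitate with silver nitrate, soluble in ether
(D) compound kappa — gives precipitate with silver nitrate ✗; turns litmus red ✗; soluble in ether ✗; soluble in water ✓; effervesces with carbonate ✗; density below water ✗
(E) compound theta — gives precipitate with silver nitrate ✓; turns litmus red ✗; soluble in ether ✓; soluble in water ✗; effervesces with carbonate ✓; density below water ✗
(F) compound epsilon — does not account for gives precipitate with silver nitrate
(G) compound iota — gives precipitate with silver nitrate ✓; turns litmus red ✗; soluble in ether ✗; soluble in water ✓; effervesces with carbonate ✗; density below water ✓
No candidate is consistent with all observations.

none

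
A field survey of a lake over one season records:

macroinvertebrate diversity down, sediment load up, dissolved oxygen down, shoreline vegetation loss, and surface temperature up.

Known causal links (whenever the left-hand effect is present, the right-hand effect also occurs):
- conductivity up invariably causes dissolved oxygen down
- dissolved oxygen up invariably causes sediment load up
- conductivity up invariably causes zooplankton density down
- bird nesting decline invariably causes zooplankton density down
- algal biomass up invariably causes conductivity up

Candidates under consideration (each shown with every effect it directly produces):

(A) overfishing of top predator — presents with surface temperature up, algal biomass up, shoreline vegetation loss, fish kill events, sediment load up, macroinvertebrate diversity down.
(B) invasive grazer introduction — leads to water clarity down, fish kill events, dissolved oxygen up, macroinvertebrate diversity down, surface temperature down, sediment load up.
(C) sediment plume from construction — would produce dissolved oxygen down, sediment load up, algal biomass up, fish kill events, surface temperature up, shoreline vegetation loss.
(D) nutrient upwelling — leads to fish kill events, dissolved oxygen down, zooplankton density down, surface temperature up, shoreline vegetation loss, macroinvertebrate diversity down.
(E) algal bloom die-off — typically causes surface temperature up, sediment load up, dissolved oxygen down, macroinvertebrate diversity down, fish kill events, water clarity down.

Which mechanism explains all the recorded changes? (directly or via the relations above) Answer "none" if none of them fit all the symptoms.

Testing each hypothesis:
(A) overfishing of top predator — accounts for every observation (dissolved oxygen down via algal biomass up → conductivity up → dissolved oxygen down)
(B) invasive grazer introduction — fails on dissolved oxygen down, shoreline vegetation loss, surface temperature up (predicts dissolved oxygen up, not dissolved oxygen down; predicts surface temperature down, not surface temperature up)
(C) sediment plume from construction — macroinvertebrate diversity down miss; sediment load up match; dissolved oxygen down match; shoreline vegetation loss match; surface temperature up match
(D) nutrient upwelling — does not account for sediment load up
(E) algal bloom die-off — does not account for shoreline vegetation loss
(A) alone accounts for all the evidence.

A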